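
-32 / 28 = -8 / 7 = -1.14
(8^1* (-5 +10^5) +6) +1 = 799967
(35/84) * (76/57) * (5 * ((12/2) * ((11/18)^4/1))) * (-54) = -366025/2916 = -125.52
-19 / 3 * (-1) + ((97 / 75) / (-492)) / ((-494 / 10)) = 11544877 / 1822860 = 6.33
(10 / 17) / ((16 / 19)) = 95 / 136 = 0.70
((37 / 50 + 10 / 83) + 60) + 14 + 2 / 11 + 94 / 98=170003919 / 2236850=76.00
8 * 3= 24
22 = 22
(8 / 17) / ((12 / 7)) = 14 / 51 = 0.27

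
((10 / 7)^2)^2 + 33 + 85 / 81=38.21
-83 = -83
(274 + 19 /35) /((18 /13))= 41639 /210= 198.28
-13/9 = -1.44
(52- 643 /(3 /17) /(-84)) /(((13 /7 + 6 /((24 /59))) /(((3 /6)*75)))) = 120175 /558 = 215.37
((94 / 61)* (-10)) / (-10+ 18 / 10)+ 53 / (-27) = -5653 / 67527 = -0.08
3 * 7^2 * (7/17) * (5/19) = 5145/323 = 15.93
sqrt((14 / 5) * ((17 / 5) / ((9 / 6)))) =2 * sqrt(357) / 15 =2.52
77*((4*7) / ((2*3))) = 1078 / 3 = 359.33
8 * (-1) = -8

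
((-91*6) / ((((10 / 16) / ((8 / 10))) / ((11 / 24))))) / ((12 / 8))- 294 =-507.55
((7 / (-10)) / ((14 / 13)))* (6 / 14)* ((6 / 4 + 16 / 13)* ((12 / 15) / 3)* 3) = -213 / 350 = -0.61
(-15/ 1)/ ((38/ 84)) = -630/ 19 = -33.16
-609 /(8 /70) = -21315 /4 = -5328.75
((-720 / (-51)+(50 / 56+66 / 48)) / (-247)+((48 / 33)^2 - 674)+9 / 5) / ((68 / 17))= -5017739481 / 29949920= -167.54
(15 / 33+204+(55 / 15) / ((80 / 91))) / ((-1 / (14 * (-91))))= 265788.73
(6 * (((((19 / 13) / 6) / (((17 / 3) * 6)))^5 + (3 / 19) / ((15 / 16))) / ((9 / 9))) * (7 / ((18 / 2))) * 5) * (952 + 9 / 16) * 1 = 223923196198587882058979 / 59818076156837486592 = 3743.40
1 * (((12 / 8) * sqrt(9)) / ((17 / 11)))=99 / 34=2.91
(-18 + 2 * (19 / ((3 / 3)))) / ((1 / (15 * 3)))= 900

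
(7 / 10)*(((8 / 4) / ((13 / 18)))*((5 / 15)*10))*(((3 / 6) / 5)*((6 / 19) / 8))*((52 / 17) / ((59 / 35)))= 882 / 19057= 0.05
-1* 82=-82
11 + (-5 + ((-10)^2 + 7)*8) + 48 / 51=14670 / 17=862.94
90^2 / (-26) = -4050 / 13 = -311.54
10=10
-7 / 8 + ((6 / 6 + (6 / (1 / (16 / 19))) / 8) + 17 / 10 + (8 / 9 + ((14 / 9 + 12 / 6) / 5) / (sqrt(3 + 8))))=32 * sqrt(11) / 495 + 22883 / 6840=3.56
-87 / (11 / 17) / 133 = -1479 / 1463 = -1.01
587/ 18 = 32.61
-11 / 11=-1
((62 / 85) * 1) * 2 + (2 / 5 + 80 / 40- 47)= -3667 / 85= -43.14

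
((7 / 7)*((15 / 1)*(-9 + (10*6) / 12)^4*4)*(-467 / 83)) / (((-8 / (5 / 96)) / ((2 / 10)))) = 9340 / 83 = 112.53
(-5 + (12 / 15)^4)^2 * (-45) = -74080449 / 78125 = -948.23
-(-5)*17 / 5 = 17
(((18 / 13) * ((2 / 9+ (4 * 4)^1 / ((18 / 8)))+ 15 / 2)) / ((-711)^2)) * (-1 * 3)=-89 / 730197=-0.00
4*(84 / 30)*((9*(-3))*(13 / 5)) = -19656 / 25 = -786.24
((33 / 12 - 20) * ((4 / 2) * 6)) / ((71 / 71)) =-207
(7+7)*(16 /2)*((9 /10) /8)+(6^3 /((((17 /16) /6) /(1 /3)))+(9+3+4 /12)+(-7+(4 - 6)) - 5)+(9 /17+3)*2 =424.58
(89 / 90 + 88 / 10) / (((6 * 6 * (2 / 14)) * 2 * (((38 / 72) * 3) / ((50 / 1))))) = 30835 / 1026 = 30.05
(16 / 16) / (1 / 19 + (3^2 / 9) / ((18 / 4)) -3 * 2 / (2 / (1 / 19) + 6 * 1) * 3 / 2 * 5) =-7524 / 5627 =-1.34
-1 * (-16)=16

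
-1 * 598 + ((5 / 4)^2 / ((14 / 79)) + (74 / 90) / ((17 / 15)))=-588.46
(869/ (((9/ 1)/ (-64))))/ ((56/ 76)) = -528352/ 63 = -8386.54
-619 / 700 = -0.88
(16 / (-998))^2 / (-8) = -8 / 249001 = -0.00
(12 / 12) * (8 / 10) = 0.80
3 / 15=1 / 5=0.20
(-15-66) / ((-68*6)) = 27 / 136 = 0.20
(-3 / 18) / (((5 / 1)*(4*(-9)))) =0.00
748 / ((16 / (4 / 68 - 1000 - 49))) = -49038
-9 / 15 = -0.60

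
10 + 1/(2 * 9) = 181/18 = 10.06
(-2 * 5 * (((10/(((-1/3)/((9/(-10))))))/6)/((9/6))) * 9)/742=-135/371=-0.36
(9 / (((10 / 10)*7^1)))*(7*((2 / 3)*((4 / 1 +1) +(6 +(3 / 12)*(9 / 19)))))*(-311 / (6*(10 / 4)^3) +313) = 19626139 / 950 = 20659.09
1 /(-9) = -1 /9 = -0.11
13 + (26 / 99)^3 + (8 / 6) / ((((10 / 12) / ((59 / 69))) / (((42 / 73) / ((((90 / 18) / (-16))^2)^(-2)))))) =86918986926067 / 6672924758016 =13.03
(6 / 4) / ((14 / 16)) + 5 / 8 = 131 / 56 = 2.34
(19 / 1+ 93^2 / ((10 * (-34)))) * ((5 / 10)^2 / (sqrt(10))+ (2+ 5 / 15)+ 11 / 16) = -63481 / 3264 - 2189 * sqrt(10) / 13600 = -19.96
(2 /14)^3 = 1 /343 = 0.00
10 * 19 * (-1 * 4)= -760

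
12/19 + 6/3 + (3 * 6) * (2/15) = 5.03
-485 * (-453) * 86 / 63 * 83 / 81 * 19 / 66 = 4966138585 / 56133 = 88470.93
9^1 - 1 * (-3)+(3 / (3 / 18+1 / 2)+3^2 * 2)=69 / 2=34.50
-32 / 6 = -16 / 3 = -5.33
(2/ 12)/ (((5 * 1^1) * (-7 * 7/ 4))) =-2/ 735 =-0.00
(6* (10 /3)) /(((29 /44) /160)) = 140800 /29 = 4855.17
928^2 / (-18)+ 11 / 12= -1722335 / 36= -47842.64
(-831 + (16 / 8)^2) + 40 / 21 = -825.10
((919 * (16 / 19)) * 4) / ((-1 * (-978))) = 3.17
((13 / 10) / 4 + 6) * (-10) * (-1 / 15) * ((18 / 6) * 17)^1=4301 / 20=215.05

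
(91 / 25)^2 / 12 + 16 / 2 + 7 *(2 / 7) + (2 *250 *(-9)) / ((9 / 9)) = -33666719 / 7500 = -4488.90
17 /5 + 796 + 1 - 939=-693 /5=-138.60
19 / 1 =19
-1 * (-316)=316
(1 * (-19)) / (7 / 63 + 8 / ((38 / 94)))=-3249 / 3403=-0.95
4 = 4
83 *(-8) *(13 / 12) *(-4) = 8632 / 3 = 2877.33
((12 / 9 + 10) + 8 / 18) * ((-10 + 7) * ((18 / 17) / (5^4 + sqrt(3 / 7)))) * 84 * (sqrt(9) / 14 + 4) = -246251250 / 11621081 + 56286 * sqrt(21) / 11621081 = -21.17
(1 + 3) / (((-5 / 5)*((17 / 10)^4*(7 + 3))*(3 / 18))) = -24000 / 83521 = -0.29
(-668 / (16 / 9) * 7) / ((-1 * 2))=10521 / 8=1315.12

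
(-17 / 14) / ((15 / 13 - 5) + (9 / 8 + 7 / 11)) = 9724 / 16695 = 0.58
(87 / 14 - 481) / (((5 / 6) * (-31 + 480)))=-19941 / 15715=-1.27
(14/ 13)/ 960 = 7/ 6240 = 0.00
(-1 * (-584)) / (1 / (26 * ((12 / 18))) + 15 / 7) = 212576 / 801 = 265.39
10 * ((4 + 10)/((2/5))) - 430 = -80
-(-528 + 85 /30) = 3151 /6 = 525.17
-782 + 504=-278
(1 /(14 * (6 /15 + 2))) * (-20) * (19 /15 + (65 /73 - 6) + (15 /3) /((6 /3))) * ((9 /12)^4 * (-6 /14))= -397035 /3662848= -0.11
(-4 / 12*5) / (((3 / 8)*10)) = -4 / 9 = -0.44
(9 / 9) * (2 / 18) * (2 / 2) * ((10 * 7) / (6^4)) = 35 / 5832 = 0.01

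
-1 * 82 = -82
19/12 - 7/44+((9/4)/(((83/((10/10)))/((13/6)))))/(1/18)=27187/10956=2.48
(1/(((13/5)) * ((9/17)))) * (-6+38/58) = -13175/3393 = -3.88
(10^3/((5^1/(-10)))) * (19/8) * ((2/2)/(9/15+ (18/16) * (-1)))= 190000/21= 9047.62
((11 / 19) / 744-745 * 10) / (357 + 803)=-105313189 / 16397760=-6.42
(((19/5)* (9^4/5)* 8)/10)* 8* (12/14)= 23934528/875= 27353.75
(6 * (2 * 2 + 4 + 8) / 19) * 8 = 768 / 19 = 40.42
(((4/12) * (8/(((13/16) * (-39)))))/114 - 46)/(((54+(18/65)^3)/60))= -252167500/4935573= -51.09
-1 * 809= -809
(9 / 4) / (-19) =-9 / 76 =-0.12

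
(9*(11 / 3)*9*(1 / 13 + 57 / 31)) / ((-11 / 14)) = -291816 / 403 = -724.11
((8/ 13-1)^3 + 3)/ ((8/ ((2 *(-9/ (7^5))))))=-29097/ 73849958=-0.00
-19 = -19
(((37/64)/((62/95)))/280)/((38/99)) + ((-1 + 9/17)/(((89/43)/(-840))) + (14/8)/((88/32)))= 1417370694125/7396415488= 191.63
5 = 5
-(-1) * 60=60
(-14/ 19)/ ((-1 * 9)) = 14/ 171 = 0.08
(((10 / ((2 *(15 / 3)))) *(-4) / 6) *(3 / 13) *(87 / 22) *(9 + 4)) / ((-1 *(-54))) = -0.15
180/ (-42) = -30/ 7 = -4.29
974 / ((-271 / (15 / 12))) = -2435 / 542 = -4.49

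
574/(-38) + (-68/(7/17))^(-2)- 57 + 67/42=-37595789305/533198064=-70.51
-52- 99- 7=-158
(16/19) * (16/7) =256/133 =1.92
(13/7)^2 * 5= 845/49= 17.24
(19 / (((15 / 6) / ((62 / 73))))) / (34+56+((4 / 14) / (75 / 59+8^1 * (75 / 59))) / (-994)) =1106530740 / 15428490943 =0.07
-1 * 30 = -30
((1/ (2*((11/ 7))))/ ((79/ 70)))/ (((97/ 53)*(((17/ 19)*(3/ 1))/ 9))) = 740145/ 1432981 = 0.52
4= 4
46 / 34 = 23 / 17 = 1.35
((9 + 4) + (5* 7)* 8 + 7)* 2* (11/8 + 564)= 339225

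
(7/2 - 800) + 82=-1429/2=-714.50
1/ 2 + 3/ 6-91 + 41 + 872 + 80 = 903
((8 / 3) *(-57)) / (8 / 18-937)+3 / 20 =0.31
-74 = -74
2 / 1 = 2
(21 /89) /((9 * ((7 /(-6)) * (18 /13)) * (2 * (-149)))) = 13 /238698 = 0.00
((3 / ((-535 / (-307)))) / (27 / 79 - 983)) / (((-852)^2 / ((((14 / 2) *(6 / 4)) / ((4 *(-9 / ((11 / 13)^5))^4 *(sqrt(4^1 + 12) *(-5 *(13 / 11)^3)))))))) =21716869689669271989095116343 / 20975345915288542078021606383822697396608000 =0.00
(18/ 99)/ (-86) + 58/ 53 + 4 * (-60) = -5989179/ 25069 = -238.91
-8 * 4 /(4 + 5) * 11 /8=-44 /9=-4.89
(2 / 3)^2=4 / 9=0.44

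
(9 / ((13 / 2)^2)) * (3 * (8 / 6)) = 144 / 169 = 0.85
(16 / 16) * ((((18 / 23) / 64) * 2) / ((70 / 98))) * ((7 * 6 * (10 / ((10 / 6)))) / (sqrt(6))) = 1323 * sqrt(6) / 920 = 3.52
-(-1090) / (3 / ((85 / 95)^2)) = 290.87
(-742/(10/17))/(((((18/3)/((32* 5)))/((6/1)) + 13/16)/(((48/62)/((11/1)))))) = -4843776/44671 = -108.43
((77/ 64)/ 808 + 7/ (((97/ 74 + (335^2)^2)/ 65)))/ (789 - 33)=10252131544537/ 5205063572455974912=0.00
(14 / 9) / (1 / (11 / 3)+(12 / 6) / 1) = 154 / 225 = 0.68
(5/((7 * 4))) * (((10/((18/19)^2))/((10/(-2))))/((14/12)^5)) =-21660/117649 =-0.18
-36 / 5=-7.20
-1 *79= -79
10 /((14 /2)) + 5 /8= 115 /56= 2.05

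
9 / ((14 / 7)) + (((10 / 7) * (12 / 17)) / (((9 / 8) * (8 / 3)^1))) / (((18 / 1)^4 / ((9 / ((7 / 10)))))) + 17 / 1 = 26112101 / 1214514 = 21.50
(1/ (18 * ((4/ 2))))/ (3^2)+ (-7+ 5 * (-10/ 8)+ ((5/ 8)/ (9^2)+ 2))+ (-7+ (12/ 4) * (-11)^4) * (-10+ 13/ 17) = -4467961987/ 11016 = -405588.42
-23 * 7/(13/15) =-185.77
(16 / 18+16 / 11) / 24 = 29 / 297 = 0.10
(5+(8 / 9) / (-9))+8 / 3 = 613 / 81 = 7.57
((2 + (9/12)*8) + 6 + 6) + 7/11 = 227/11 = 20.64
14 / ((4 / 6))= 21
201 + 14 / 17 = 3431 / 17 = 201.82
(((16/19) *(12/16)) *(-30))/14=-180/133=-1.35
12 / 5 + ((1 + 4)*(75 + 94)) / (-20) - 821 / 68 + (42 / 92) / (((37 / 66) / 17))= -5509007 / 144670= -38.08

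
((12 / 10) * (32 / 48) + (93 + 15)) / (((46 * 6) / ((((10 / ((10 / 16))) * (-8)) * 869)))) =-15127552 / 345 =-43847.98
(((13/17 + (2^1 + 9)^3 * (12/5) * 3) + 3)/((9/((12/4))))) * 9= 2444676/85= 28760.89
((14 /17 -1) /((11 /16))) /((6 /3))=-24 /187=-0.13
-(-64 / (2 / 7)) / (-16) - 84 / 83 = -15.01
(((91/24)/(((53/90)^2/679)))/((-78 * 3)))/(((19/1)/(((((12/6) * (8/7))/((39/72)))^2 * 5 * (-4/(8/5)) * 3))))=10056960000/9019699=1115.00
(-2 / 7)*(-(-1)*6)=-1.71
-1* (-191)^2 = -36481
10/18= 5/9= 0.56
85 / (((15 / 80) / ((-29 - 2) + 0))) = -14053.33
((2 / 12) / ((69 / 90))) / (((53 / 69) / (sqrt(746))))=15 * sqrt(746) / 53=7.73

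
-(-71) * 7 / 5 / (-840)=-71 / 600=-0.12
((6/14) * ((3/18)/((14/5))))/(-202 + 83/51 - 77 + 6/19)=-0.00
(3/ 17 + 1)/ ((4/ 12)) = 60/ 17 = 3.53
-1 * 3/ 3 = -1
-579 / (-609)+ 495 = 100678 / 203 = 495.95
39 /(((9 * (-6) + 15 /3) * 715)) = -3 /2695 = -0.00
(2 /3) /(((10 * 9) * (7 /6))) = 2 /315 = 0.01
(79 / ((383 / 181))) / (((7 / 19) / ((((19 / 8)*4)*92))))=237449194 / 2681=88567.40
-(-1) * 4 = 4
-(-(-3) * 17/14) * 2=-51/7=-7.29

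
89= 89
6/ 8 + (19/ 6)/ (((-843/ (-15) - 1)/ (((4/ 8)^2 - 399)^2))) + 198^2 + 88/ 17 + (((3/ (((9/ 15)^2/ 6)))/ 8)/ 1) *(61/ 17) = 21780107575/ 450432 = 48353.82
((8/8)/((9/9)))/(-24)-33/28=-205/168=-1.22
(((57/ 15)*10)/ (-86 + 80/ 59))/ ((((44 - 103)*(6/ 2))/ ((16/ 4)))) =76/ 7491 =0.01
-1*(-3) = 3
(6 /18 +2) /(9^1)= 0.26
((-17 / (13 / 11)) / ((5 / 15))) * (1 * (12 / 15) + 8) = -24684 / 65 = -379.75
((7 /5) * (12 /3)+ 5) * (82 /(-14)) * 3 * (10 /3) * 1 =-4346 /7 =-620.86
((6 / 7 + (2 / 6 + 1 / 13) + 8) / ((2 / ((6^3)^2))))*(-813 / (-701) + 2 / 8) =304778.40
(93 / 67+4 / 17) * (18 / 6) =4.87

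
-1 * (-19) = 19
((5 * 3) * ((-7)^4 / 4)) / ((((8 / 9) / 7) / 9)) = 20420505 / 32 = 638140.78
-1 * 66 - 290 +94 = -262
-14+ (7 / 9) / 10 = -1253 / 90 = -13.92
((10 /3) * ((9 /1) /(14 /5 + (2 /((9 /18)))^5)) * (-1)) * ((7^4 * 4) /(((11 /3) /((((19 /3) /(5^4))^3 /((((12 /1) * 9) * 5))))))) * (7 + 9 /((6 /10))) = -32936918 /10152685546875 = -0.00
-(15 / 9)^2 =-2.78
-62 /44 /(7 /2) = -31 /77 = -0.40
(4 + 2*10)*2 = 48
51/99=17/33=0.52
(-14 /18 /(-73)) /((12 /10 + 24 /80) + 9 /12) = 28 /5913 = 0.00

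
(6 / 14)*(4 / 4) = 3 / 7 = 0.43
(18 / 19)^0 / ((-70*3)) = -1 / 210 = -0.00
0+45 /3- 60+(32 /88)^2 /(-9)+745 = 762284 /1089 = 699.99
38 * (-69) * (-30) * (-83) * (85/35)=-110989260/7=-15855608.57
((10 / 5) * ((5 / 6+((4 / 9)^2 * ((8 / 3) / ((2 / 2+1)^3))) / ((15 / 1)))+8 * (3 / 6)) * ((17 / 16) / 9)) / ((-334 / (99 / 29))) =-6594929 / 564887520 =-0.01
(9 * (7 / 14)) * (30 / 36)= 15 / 4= 3.75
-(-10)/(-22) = -0.45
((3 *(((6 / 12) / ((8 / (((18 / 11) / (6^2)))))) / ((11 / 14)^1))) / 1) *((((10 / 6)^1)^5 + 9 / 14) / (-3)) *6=-45937 / 156816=-0.29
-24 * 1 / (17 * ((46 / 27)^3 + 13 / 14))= -6613488 / 27515911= -0.24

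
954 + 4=958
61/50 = 1.22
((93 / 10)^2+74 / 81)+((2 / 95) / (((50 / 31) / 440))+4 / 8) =93.65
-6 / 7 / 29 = -6 / 203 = -0.03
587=587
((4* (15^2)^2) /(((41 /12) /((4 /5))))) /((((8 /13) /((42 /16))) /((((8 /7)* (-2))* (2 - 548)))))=10348884000 /41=252411804.88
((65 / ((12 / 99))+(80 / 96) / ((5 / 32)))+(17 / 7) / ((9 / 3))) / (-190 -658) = -15187 / 23744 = -0.64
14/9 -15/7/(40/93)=-1727/504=-3.43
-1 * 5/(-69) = 5/69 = 0.07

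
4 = 4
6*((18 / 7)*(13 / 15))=468 / 35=13.37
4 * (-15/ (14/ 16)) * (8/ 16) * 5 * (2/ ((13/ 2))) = -4800/ 91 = -52.75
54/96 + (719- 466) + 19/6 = 256.73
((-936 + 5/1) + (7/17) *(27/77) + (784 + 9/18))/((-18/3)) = 54737/2244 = 24.39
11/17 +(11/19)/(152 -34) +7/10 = 128822/95285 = 1.35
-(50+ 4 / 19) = -954 / 19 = -50.21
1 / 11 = 0.09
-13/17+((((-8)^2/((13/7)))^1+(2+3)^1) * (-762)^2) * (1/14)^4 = 1264326005/2122484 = 595.68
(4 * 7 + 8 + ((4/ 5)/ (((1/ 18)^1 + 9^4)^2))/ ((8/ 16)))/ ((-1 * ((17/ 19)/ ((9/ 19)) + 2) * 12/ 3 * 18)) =-627631821693/ 4881580830350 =-0.13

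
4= 4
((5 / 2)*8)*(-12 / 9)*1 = -80 / 3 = -26.67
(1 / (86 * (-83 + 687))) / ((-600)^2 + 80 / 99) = 99 / 1851288315520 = 0.00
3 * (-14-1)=-45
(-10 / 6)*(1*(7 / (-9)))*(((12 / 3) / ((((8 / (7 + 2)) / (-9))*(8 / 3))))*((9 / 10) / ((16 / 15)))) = -8505 / 512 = -16.61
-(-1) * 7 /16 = 7 /16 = 0.44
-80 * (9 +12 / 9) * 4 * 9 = -29760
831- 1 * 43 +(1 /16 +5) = 12689 /16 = 793.06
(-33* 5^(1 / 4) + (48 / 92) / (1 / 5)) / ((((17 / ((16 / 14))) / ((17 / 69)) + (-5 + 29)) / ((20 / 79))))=128 / 16353-352* 5^(1 / 4) / 3555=-0.14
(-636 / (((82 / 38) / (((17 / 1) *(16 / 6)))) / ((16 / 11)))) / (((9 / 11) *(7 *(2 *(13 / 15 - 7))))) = 276.63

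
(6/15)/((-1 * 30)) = -0.01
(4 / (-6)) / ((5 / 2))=-4 / 15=-0.27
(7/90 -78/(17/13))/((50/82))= -3736781/38250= -97.69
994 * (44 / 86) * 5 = 109340 / 43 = 2542.79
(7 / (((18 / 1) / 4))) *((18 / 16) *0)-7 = -7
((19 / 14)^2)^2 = 130321 / 38416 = 3.39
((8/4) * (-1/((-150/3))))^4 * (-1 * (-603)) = 603/390625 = 0.00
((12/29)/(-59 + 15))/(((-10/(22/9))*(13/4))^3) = 7744/1935282375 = 0.00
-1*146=-146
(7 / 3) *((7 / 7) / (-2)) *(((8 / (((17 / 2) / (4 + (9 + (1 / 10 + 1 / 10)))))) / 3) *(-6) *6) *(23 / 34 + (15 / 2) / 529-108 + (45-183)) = -42666.51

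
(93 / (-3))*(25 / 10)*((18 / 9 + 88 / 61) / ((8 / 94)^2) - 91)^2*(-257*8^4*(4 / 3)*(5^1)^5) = 560400793563646000000 / 11163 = 50201629809517692.38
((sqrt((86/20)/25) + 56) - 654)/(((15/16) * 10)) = -4784/75 + 4 * sqrt(430)/1875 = -63.74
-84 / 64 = -21 / 16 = -1.31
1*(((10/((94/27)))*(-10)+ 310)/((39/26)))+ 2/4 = 53021/282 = 188.02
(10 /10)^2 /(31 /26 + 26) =26 /707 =0.04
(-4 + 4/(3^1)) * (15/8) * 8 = -40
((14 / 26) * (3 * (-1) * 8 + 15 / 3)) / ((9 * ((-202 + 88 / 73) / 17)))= 23579 / 244998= 0.10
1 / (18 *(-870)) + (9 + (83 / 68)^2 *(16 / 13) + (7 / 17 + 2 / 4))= 691032893 / 58834620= 11.75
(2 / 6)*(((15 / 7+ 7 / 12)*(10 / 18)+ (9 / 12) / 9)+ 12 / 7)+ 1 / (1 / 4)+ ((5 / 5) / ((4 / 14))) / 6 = 12899 / 2268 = 5.69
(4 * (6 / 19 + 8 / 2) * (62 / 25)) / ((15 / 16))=325376 / 7125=45.67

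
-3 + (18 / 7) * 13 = 213 / 7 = 30.43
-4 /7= -0.57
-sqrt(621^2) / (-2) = 621 / 2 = 310.50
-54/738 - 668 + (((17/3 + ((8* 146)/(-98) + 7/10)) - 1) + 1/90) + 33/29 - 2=-1770925378/2621745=-675.48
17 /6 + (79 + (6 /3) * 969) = 2019.83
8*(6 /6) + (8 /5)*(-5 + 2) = 3.20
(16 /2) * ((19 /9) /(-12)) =-38 /27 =-1.41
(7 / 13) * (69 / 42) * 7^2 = 1127 / 26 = 43.35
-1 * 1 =-1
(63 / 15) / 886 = 21 / 4430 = 0.00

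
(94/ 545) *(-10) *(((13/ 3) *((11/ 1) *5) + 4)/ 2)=-68338/ 327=-208.98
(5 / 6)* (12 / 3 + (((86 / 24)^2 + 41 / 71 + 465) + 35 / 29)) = 716963855 / 1778976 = 403.02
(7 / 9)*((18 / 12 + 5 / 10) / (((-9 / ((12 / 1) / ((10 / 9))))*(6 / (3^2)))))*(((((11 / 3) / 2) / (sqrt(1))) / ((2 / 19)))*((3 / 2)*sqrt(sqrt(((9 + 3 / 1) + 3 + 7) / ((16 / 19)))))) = -1463*418^(1 / 4) / 40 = -165.38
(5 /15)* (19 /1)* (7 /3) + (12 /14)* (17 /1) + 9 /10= 19057 /630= 30.25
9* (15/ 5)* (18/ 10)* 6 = 1458/ 5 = 291.60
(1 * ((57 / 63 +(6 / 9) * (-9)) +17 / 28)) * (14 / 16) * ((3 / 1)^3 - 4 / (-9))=-93119 / 864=-107.78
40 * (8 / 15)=64 / 3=21.33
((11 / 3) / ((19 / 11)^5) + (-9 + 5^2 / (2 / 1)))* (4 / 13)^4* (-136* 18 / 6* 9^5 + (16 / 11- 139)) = -99160683153673600 / 122829236673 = -807305.21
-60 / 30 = -2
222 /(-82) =-111 /41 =-2.71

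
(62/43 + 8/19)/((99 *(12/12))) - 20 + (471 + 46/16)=293698349/647064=453.89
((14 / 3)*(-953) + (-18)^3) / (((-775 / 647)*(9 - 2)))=19952186 / 16275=1225.94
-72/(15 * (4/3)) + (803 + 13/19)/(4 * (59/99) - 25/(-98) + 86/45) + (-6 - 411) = -5115690411/20968685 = -243.97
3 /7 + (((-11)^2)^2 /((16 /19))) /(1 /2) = 1947277 /56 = 34772.80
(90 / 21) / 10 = 3 / 7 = 0.43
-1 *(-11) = 11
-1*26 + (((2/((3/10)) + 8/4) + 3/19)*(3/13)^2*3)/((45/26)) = -25.19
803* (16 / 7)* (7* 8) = 102784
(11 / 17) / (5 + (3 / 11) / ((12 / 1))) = 0.13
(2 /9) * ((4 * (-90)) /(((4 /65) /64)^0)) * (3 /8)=-30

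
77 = 77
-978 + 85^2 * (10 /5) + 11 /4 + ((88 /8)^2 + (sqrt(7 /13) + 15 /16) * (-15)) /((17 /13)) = 3687375 /272-15 * sqrt(91) /17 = 13548.11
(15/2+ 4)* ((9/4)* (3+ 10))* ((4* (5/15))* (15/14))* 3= 40365/28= 1441.61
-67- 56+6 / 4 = -121.50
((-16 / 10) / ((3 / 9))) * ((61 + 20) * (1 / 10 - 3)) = 28188 / 25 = 1127.52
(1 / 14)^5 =1 / 537824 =0.00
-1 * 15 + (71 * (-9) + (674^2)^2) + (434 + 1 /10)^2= 20636687196481 /100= 206366871964.81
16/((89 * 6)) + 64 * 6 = 102536/267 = 384.03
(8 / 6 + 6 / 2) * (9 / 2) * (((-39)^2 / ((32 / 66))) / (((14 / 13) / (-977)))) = -24862550427 / 448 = -55496764.35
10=10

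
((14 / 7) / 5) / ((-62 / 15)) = -3 / 31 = -0.10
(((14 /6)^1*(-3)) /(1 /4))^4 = 614656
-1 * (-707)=707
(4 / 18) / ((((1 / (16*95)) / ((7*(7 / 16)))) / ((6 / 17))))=18620 / 51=365.10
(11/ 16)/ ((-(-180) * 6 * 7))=11/ 120960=0.00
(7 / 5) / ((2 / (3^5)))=1701 / 10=170.10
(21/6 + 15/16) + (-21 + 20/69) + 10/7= -114715/7728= -14.84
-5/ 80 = -1/ 16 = -0.06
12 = 12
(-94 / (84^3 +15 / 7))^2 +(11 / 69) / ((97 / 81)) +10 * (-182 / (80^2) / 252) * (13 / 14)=30298156859705569987 / 229398861180055580160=0.13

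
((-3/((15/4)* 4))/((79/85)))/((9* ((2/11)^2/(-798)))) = 577.18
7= 7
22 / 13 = 1.69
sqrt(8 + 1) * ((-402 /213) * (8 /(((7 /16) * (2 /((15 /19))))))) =-385920 /9443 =-40.87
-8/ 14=-4/ 7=-0.57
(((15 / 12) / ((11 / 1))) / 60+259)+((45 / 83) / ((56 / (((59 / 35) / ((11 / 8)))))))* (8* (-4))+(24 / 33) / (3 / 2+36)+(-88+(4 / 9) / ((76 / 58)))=523202633539 / 3060010800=170.98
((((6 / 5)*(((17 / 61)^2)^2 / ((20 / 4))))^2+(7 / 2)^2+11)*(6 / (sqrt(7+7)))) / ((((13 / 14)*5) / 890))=2975177948851099910943*sqrt(14) / 1557621918102908125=7146.85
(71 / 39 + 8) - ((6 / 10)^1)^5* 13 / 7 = 8254924 / 853125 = 9.68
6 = 6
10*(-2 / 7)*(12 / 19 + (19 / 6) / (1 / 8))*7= -29600 / 57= -519.30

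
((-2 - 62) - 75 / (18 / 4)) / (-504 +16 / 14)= 77 / 480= 0.16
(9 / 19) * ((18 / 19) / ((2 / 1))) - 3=-1002 / 361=-2.78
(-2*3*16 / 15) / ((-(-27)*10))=-16 / 675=-0.02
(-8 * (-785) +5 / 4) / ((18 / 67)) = 561125 / 24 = 23380.21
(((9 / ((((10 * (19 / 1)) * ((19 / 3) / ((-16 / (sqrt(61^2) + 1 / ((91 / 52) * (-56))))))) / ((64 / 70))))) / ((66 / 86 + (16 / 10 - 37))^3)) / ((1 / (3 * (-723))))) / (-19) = 8983477440 / 1822178623961921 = 0.00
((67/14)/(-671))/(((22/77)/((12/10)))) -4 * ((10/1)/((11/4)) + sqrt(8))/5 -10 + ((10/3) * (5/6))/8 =-3041681/241560 -8 * sqrt(2)/5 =-14.85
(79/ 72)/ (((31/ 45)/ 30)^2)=3999375/ 1922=2080.84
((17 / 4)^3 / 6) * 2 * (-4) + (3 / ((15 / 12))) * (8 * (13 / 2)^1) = 5387 / 240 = 22.45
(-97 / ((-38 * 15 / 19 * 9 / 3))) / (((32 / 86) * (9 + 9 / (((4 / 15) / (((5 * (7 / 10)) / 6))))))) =0.10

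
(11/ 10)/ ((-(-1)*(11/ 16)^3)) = 2048/ 605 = 3.39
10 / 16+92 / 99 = 1231 / 792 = 1.55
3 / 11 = 0.27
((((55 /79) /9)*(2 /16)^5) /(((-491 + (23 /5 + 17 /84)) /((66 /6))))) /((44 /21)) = -13475 /528614588416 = -0.00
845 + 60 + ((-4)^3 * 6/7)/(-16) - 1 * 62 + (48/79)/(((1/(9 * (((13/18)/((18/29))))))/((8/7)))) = 202327/237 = 853.70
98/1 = 98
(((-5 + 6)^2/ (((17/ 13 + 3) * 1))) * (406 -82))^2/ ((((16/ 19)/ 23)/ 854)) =29557521513/ 224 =131953221.04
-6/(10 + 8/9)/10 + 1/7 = 0.09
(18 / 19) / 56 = 0.02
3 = 3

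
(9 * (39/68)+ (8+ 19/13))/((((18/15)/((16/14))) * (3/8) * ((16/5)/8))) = 430900/4641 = 92.85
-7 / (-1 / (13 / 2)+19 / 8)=-104 / 33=-3.15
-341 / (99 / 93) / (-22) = 961 / 66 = 14.56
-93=-93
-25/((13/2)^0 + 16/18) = -225/17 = -13.24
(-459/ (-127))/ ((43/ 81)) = 37179/ 5461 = 6.81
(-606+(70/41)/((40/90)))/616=-49377/50512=-0.98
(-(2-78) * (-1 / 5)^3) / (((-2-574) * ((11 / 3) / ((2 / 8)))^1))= 19 / 264000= 0.00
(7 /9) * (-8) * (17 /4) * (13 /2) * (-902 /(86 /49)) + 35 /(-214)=88338.73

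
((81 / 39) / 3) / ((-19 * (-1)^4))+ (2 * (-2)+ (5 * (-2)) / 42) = -22172 / 5187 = -4.27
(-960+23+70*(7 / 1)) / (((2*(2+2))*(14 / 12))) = -1341 / 28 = -47.89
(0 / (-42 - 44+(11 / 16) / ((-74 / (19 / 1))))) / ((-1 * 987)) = 0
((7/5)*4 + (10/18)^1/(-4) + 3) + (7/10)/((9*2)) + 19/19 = 19/2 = 9.50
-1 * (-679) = 679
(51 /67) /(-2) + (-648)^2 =56267085 /134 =419903.62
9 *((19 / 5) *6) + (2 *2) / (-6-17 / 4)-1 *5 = 40961 / 205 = 199.81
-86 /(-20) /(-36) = -43 /360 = -0.12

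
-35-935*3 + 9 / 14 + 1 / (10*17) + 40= -1665614 / 595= -2799.35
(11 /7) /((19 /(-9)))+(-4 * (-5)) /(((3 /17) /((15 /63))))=4487 /171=26.24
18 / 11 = 1.64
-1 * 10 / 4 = -5 / 2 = -2.50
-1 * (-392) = 392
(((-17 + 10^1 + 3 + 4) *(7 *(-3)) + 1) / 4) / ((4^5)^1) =1 / 4096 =0.00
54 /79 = 0.68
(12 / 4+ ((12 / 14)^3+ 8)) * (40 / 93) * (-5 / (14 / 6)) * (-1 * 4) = 42.87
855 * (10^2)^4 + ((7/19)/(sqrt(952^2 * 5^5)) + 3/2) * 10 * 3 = 3 * sqrt(5)/32300 + 85500000045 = 85500000045.00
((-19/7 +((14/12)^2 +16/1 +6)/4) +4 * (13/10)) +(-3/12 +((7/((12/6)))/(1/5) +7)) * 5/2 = 347513/5040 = 68.95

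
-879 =-879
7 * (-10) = -70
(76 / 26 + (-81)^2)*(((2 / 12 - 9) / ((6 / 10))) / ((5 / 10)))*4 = -90450860 / 117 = -773084.27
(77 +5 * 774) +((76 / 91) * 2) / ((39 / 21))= 667195 / 169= 3947.90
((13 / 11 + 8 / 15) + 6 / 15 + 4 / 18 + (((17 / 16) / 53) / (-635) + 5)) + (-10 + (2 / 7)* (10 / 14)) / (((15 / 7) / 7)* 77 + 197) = 525245334139 / 72021161520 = 7.29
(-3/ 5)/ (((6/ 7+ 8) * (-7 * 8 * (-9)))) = -1/ 7440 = -0.00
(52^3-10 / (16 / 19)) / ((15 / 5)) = 46865.38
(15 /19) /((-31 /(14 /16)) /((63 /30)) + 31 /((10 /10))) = 2205 /39463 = 0.06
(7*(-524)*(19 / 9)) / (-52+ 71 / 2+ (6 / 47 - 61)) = 935864 / 9351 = 100.08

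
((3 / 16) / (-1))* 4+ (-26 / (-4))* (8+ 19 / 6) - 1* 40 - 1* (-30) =371 / 6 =61.83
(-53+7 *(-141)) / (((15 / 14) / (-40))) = 116480 / 3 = 38826.67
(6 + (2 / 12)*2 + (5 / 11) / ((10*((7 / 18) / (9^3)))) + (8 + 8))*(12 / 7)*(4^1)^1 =397472 / 539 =737.42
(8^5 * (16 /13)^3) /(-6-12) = -67108864 /19773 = -3393.96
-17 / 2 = -8.50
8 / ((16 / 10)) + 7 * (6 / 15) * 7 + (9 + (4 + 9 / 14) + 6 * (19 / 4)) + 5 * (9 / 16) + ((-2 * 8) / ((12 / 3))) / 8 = 38671 / 560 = 69.06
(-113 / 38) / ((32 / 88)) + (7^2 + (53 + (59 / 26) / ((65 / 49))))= 12270261 / 128440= 95.53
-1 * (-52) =52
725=725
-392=-392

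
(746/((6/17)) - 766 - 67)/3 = 426.89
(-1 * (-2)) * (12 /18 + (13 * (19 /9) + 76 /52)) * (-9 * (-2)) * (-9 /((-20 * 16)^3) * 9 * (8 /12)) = 4671 /2662400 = 0.00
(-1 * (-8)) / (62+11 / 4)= 32 / 259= 0.12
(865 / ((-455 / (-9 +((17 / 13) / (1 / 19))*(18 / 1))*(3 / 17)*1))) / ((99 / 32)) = -19857632 / 13013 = -1525.98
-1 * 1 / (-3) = 1 / 3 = 0.33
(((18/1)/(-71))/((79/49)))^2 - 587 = -18466759223/31460881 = -586.98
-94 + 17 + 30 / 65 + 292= 2801 / 13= 215.46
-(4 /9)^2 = -16 /81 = -0.20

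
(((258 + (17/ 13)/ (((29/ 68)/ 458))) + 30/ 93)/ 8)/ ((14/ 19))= 23075386/ 81809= 282.06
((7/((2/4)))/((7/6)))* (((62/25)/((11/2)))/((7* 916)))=372/440825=0.00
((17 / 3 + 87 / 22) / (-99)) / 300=-127 / 392040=-0.00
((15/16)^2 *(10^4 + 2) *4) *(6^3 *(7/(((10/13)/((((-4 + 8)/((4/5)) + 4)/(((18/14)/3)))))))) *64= 92893174920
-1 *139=-139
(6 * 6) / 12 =3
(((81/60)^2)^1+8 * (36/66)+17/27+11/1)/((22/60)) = 48.59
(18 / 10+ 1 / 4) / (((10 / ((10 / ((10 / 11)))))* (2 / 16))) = 451 / 25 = 18.04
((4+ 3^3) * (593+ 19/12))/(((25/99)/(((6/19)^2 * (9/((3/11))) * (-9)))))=-3902101533/1805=-2161829.10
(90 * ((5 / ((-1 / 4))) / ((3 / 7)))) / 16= -525 / 2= -262.50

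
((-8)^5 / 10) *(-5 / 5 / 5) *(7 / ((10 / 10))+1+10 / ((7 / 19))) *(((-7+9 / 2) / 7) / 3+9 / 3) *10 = 663518.56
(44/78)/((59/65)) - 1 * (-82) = 14624/177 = 82.62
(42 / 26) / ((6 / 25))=175 / 26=6.73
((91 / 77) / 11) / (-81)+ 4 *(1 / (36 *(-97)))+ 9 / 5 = 8544523 / 4753485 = 1.80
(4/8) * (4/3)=2/3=0.67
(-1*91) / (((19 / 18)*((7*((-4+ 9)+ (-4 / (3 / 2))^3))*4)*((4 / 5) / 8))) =1215 / 551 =2.21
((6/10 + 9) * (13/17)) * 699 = 436176/85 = 5131.48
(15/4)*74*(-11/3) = -2035/2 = -1017.50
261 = 261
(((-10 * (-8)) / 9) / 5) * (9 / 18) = 8 / 9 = 0.89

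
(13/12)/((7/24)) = 26/7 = 3.71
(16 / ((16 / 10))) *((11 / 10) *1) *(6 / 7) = 66 / 7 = 9.43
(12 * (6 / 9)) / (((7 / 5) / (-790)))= -31600 / 7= -4514.29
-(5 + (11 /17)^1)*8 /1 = -768 /17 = -45.18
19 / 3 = 6.33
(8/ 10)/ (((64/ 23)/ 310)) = 713/ 8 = 89.12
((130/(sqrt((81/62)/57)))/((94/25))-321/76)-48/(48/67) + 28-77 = -9137/76 + 1625 * sqrt(3534)/423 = 108.15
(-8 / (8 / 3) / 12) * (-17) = 17 / 4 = 4.25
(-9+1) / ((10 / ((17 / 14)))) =-34 / 35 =-0.97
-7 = -7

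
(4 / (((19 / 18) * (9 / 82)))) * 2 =1312 / 19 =69.05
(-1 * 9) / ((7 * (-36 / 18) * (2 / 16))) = 36 / 7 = 5.14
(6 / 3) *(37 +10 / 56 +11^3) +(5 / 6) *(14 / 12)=689807 / 252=2737.33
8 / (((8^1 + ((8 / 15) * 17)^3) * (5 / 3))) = 2025 / 317807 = 0.01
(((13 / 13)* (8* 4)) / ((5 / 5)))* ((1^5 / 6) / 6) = 8 / 9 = 0.89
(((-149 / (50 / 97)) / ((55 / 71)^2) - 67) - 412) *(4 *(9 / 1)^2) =-23539624326 / 75625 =-311267.76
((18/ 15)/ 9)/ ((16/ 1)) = 1/ 120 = 0.01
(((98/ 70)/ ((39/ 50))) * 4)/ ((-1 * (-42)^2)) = -10/ 2457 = -0.00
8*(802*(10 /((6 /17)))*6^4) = 235595520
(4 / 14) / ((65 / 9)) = 18 / 455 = 0.04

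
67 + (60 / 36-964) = -2686 / 3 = -895.33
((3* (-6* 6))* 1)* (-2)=216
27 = 27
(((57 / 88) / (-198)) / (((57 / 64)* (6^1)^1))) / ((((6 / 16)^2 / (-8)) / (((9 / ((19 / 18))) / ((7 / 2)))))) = 4096 / 48279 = 0.08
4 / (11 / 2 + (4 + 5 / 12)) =48 / 119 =0.40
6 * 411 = 2466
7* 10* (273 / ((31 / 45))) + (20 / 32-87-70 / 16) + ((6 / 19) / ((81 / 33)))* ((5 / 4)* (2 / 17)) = 9966792949 / 360468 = 27649.59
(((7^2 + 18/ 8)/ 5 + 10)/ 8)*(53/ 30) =1431/ 320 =4.47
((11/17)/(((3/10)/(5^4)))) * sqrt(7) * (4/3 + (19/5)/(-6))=48125 * sqrt(7)/51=2496.60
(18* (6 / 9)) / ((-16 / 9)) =-27 / 4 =-6.75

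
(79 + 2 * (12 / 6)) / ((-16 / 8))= -83 / 2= -41.50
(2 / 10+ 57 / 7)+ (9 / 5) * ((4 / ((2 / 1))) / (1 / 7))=33.54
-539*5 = -2695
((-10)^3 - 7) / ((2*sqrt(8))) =-1007*sqrt(2) / 8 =-178.01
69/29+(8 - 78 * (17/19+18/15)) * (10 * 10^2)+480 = -85353809/551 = -154907.09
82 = 82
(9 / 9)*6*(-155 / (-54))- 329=-2806 / 9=-311.78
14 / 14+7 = 8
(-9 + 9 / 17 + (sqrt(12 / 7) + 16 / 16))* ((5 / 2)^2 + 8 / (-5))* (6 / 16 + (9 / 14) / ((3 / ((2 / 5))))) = -1523619 / 95200 + 11997* sqrt(21) / 19600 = -13.20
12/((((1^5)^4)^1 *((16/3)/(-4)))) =-9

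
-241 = -241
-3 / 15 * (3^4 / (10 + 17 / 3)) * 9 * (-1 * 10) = 4374 / 47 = 93.06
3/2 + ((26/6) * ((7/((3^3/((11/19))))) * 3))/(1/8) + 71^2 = 5189621/1026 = 5058.11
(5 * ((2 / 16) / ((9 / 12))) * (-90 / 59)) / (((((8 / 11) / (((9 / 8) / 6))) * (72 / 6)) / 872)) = -89925 / 3776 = -23.81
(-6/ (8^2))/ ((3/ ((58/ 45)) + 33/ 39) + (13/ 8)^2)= -754/ 46763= -0.02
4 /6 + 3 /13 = 35 /39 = 0.90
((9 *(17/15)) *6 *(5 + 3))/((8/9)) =2754/5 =550.80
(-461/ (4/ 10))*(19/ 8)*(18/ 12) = -131385/ 32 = -4105.78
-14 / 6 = -7 / 3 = -2.33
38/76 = 1/2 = 0.50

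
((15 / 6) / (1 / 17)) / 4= 10.62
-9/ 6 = -3/ 2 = -1.50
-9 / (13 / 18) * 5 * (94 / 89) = -76140 / 1157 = -65.81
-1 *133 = -133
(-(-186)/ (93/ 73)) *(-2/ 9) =-292/ 9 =-32.44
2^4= 16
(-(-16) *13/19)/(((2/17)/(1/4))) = 442/19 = 23.26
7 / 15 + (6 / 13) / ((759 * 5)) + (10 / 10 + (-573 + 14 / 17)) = -478651357 / 838695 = -570.71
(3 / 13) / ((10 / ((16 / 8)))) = 3 / 65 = 0.05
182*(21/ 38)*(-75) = -143325/ 19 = -7543.42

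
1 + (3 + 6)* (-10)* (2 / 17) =-163 / 17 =-9.59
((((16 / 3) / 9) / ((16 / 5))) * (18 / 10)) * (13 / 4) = 13 / 12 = 1.08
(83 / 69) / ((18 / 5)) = 415 / 1242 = 0.33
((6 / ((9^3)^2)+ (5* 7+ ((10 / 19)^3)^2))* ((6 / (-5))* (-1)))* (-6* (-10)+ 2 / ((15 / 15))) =36191697093118868 / 13890061135845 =2605.58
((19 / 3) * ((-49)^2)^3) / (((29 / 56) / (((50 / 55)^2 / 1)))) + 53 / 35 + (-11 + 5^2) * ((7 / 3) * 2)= 51544953561153671 / 368445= 139898637683.11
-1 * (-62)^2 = -3844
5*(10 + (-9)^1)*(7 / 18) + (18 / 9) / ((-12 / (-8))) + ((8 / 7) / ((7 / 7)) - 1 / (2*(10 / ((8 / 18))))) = 2771 / 630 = 4.40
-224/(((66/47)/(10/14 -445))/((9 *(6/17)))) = 42096960/187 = 225117.43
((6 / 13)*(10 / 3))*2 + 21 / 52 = 181 / 52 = 3.48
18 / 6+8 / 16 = 7 / 2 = 3.50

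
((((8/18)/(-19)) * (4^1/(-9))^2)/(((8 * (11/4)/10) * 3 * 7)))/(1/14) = -640/457083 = -0.00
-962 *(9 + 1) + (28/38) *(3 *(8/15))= -913788/95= -9618.82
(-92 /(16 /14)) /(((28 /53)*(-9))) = 1219 /72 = 16.93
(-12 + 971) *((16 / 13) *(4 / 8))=7672 / 13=590.15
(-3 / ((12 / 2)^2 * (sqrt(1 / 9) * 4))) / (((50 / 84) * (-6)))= 7 / 400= 0.02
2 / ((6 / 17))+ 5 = 10.67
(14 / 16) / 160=7 / 1280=0.01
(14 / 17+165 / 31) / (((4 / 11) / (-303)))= -10795587 / 2108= -5121.25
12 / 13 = 0.92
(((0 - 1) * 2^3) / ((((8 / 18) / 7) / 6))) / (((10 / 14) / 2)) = -10584 / 5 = -2116.80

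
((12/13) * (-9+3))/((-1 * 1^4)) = 5.54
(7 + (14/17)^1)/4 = 133/68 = 1.96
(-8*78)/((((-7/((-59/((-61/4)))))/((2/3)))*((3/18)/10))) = 5890560/427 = 13795.22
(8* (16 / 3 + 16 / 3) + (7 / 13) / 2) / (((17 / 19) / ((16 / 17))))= 1014904 / 11271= 90.05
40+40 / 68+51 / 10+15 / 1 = 10317 / 170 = 60.69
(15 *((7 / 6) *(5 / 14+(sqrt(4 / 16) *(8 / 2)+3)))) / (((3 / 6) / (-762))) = -142875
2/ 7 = 0.29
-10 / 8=-5 / 4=-1.25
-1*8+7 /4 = -25 /4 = -6.25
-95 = -95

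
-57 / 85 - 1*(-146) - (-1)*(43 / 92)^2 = 145.55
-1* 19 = -19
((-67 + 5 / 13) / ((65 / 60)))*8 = -83136 / 169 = -491.93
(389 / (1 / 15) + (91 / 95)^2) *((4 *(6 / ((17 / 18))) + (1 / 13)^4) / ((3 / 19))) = 649851481646564 / 691890225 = 939240.73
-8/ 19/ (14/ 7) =-4/ 19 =-0.21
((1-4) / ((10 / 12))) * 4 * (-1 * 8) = 576 / 5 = 115.20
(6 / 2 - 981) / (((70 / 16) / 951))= -7440624 / 35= -212589.26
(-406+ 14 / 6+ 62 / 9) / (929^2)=-3571 / 7767369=-0.00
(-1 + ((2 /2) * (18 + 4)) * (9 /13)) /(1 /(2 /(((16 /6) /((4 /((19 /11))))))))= 24.72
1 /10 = 0.10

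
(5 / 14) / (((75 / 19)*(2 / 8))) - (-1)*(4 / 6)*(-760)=-53162 / 105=-506.30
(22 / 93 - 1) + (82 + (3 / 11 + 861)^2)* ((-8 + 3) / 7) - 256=-41761693583 / 78771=-530165.84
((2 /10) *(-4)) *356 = -1424 /5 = -284.80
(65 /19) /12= 65 /228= 0.29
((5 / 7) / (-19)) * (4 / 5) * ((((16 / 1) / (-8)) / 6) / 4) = 1 / 399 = 0.00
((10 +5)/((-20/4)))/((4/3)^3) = -81/64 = -1.27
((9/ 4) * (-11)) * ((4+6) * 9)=-4455/ 2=-2227.50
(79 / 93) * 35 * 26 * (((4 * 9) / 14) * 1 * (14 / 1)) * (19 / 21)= 780520 / 31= 25178.06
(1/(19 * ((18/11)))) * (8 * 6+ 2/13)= 3443/2223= 1.55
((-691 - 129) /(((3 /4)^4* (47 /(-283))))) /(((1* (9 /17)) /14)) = 14138951680 /34263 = 412659.48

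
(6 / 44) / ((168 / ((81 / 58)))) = 81 / 71456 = 0.00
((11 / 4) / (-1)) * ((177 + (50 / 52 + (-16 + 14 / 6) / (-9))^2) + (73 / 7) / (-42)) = -48582779069 / 96589584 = -502.98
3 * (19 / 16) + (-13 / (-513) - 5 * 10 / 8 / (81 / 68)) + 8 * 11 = 2126059 / 24624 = 86.34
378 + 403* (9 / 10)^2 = 70443 / 100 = 704.43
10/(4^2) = 5/8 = 0.62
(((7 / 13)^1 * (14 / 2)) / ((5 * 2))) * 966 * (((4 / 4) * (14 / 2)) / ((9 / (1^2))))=55223 / 195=283.19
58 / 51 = 1.14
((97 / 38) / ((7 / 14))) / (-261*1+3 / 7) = -679 / 34656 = -0.02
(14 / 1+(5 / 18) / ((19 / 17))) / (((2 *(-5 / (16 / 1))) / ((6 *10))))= -1367.86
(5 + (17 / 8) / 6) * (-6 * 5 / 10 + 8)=1285 / 48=26.77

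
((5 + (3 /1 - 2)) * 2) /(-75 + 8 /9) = -108 /667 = -0.16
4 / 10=2 / 5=0.40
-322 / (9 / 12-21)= 1288 / 81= 15.90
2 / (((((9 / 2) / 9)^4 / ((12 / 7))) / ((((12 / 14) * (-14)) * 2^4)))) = -73728 / 7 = -10532.57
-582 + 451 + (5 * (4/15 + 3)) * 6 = -33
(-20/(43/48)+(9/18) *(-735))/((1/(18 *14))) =-4224150/43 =-98236.05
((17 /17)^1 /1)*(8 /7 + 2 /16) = 71 /56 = 1.27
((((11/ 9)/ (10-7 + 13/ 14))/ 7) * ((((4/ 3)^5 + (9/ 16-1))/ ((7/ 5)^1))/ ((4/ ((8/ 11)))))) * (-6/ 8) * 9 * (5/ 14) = -73415/ 1397088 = -0.05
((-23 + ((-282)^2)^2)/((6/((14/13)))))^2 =1959697070571891788641/1521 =1288426739363505449.47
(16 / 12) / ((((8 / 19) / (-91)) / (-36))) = 10374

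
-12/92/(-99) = 1/759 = 0.00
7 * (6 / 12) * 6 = 21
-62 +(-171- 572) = -805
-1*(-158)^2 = -24964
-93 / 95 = -0.98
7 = 7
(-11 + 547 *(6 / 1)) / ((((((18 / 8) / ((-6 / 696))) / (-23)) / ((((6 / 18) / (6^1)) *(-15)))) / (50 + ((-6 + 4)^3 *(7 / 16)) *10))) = -1880825 / 522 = -3603.11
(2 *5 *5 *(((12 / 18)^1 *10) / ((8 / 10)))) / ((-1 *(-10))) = 125 / 3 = 41.67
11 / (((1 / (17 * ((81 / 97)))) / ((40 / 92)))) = 151470 / 2231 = 67.89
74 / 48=37 / 24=1.54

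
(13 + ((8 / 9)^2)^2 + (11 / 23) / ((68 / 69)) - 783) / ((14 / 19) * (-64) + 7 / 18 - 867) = 6517739461 / 7745848074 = 0.84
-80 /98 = -0.82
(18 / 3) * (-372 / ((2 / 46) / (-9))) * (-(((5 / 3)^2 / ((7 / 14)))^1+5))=-4876920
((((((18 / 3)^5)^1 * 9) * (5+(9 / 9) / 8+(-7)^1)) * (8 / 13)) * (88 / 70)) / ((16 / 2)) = -1154736 / 91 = -12689.41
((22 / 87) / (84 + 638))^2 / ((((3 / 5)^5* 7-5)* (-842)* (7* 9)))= 378125 / 728567114692611096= 0.00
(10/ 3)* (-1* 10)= -100/ 3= -33.33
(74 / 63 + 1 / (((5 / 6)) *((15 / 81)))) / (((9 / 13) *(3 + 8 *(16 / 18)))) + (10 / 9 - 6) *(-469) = 25291156 / 11025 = 2293.98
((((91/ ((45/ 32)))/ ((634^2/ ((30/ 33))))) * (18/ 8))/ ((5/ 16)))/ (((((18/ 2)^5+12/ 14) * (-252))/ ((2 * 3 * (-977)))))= 2845024/ 6853609564065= 0.00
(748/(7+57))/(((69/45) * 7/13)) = 36465/2576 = 14.16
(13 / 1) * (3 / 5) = 39 / 5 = 7.80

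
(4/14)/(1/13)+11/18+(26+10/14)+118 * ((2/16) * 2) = 3814/63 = 60.54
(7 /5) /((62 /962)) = 3367 /155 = 21.72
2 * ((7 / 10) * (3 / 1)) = 21 / 5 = 4.20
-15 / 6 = -5 / 2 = -2.50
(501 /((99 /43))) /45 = 7181 /1485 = 4.84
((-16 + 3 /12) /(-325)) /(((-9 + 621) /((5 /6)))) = 7 /106080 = 0.00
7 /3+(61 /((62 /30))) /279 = 2344 /961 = 2.44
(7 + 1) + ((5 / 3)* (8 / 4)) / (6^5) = 93317 / 11664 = 8.00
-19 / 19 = -1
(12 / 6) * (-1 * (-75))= 150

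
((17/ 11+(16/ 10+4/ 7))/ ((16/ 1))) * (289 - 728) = -628209/ 6160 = -101.98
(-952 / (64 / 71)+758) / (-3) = 795 / 8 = 99.38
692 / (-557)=-692 / 557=-1.24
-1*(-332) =332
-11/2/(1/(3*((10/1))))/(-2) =165/2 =82.50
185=185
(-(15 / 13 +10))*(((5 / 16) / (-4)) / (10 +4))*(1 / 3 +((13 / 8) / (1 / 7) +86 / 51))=3962125 / 4752384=0.83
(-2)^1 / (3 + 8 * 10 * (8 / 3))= -6 / 649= -0.01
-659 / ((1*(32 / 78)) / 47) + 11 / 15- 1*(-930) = -17895829 / 240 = -74565.95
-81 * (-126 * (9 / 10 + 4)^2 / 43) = 12252303 / 2150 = 5698.75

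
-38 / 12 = -19 / 6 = -3.17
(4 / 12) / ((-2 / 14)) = -7 / 3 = -2.33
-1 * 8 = -8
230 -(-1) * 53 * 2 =336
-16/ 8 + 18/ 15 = -4/ 5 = -0.80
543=543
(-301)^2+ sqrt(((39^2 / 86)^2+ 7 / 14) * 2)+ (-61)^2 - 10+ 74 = 94411.03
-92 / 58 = -46 / 29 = -1.59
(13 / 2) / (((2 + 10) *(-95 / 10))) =-13 / 228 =-0.06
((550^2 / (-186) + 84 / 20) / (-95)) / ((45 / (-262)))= -197625814 / 1987875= -99.42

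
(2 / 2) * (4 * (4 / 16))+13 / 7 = 20 / 7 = 2.86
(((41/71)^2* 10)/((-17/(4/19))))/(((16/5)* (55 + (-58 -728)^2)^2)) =-0.00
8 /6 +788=2368 /3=789.33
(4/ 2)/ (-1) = -2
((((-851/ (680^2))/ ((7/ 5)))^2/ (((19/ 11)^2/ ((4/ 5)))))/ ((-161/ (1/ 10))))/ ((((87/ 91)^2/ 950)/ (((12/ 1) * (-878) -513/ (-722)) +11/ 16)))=2062030449433097/ 654333839205580800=0.00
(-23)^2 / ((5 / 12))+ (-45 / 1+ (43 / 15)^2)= 277384 / 225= 1232.82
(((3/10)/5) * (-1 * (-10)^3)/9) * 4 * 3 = 80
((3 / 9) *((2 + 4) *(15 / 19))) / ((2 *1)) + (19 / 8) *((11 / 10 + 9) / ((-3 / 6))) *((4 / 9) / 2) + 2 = -26921 / 3420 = -7.87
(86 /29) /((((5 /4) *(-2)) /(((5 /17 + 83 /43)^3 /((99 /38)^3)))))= -34946898674944 /47336211548505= -0.74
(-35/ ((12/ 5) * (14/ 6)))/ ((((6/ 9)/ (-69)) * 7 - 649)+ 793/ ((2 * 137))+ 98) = 708975/ 62182606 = 0.01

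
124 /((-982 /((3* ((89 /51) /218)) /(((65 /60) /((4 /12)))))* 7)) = -11036 /82793893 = -0.00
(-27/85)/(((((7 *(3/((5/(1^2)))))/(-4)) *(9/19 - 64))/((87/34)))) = -29754/2441761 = -0.01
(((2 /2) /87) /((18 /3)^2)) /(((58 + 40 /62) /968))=3751 /711747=0.01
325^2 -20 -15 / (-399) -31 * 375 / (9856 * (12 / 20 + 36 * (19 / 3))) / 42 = 316455899835395 / 2996598528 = 105605.04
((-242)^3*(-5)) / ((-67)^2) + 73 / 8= 567227217 / 35912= 15794.92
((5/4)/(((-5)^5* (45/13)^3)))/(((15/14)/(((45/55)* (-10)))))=15379/208828125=0.00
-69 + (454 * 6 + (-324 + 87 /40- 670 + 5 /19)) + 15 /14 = 8855191 /5320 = 1664.51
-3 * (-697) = 2091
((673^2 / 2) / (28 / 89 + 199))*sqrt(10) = 40310681*sqrt(10) / 35478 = 3593.03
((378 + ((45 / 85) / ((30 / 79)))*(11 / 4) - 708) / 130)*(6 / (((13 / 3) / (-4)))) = 153549 / 11050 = 13.90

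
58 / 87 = 2 / 3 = 0.67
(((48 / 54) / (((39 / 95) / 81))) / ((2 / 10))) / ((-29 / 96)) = -1094400 / 377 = -2902.92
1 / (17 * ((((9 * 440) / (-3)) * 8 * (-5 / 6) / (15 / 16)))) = 3 / 478720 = 0.00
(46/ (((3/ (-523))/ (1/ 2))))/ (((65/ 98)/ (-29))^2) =-97157799956/ 12675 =-7665309.66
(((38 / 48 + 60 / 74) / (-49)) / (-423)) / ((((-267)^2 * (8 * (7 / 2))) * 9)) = 1423 / 330653007080928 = 0.00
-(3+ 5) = -8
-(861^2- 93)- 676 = -741904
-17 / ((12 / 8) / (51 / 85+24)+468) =-1394 / 38381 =-0.04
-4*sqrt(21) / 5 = -3.67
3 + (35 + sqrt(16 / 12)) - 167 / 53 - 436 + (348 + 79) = 2 * sqrt(3) / 3 + 1370 / 53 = 27.00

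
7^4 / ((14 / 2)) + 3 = 346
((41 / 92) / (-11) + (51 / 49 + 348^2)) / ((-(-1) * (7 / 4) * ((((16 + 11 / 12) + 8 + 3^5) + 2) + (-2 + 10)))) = 249.01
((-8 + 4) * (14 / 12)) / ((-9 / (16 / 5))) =224 / 135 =1.66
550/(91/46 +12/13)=65780/347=189.57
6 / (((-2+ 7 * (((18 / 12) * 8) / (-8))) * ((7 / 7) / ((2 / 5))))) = -24 / 125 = -0.19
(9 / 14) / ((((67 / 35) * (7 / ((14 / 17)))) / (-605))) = -27225 / 1139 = -23.90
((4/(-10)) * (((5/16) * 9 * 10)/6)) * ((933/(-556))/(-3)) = -1.05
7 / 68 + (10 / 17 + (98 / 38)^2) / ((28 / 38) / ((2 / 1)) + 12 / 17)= 3067187 / 448324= 6.84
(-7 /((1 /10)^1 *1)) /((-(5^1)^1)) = 14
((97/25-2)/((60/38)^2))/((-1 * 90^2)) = -0.00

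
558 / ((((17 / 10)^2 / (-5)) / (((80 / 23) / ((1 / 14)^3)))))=-61246080000 / 6647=-9214093.58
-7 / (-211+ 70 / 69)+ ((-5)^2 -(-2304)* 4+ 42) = 134501870 / 14489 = 9283.03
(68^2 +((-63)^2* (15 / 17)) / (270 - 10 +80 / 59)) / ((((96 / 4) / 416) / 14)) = 14749861490 / 13107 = 1125342.30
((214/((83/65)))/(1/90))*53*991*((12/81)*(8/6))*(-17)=-1987218209600/747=-2660265340.83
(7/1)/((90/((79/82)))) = 553/7380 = 0.07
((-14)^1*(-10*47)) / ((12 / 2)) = 3290 / 3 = 1096.67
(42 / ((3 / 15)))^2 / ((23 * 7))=6300 / 23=273.91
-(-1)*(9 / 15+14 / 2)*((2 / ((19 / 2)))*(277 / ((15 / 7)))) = 15512 / 75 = 206.83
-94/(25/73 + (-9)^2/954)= -727372/3307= -219.95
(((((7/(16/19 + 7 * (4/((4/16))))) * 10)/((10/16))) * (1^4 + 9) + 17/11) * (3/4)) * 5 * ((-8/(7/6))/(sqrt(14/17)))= -760860 * sqrt(238)/36113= -325.03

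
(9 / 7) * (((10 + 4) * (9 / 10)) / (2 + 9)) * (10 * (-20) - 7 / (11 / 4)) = -180468 / 605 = -298.29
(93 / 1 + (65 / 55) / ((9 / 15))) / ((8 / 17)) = 26639 / 132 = 201.81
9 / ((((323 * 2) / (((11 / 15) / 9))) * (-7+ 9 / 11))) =-121 / 658920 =-0.00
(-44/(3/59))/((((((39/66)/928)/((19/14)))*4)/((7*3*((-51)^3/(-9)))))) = -1855269384672/13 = -142713029590.15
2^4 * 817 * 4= 52288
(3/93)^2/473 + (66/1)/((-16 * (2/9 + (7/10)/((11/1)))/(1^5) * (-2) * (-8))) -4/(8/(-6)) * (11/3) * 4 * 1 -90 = -386136846199/8232863936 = -46.90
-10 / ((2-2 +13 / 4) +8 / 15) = -600 / 227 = -2.64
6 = 6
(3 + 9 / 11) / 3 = 14 / 11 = 1.27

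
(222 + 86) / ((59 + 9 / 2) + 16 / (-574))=176792 / 36433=4.85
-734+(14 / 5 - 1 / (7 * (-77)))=-1970579 / 2695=-731.20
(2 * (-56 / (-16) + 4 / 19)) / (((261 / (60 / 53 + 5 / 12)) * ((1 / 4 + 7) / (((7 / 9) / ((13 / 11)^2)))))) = 39211865 / 11593036143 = 0.00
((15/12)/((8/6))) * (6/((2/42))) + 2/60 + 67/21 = 101933/840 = 121.35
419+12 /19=7973 /19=419.63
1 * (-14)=-14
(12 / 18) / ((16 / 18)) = 0.75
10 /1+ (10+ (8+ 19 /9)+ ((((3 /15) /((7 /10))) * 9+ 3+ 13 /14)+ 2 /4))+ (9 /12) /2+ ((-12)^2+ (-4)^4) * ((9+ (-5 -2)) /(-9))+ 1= -3629 /72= -50.40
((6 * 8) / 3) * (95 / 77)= 1520 / 77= 19.74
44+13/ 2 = 101/ 2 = 50.50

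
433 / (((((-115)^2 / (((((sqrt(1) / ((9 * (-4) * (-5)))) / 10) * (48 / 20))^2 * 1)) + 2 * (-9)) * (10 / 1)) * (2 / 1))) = 433 / 148781249640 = 0.00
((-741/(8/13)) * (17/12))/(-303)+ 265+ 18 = 2798555/9696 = 288.63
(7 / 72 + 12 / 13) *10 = 4775 / 468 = 10.20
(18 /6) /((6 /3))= 1.50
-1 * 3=-3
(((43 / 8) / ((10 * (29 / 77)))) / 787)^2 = 10962721 / 3333691705600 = 0.00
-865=-865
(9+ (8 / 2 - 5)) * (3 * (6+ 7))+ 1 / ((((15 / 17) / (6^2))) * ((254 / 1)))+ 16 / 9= 313.94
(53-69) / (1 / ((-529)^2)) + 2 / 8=-17909823 / 4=-4477455.75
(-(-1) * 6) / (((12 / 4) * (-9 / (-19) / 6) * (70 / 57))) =722 / 35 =20.63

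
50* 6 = 300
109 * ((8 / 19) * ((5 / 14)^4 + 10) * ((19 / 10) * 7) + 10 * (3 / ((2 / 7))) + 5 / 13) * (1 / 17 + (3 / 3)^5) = 2825359461 / 151606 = 18636.20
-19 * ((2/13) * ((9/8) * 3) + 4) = -4465/52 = -85.87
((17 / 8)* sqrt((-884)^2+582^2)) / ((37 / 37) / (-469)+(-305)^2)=7973* sqrt(280045) / 174514896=0.02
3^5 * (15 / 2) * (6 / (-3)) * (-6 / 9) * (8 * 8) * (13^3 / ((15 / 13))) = 296120448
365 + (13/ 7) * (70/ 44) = 8095/ 22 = 367.95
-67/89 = -0.75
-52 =-52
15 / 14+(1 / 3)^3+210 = 79799 / 378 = 211.11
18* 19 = 342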